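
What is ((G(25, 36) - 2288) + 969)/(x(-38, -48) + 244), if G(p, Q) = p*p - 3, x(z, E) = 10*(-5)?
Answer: -697/194 ≈ -3.5928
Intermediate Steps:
x(z, E) = -50
G(p, Q) = -3 + p**2 (G(p, Q) = p**2 - 3 = -3 + p**2)
((G(25, 36) - 2288) + 969)/(x(-38, -48) + 244) = (((-3 + 25**2) - 2288) + 969)/(-50 + 244) = (((-3 + 625) - 2288) + 969)/194 = ((622 - 2288) + 969)*(1/194) = (-1666 + 969)*(1/194) = -697*1/194 = -697/194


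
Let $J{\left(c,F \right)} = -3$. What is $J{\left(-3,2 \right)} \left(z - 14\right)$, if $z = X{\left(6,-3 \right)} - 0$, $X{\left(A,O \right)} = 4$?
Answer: $30$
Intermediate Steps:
$z = 4$ ($z = 4 - 0 = 4 + 0 = 4$)
$J{\left(-3,2 \right)} \left(z - 14\right) = - 3 \left(4 - 14\right) = \left(-3\right) \left(-10\right) = 30$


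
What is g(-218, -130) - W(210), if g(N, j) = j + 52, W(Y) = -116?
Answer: 38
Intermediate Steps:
g(N, j) = 52 + j
g(-218, -130) - W(210) = (52 - 130) - 1*(-116) = -78 + 116 = 38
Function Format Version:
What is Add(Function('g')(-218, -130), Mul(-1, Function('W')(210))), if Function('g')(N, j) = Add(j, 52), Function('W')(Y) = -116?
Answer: 38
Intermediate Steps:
Function('g')(N, j) = Add(52, j)
Add(Function('g')(-218, -130), Mul(-1, Function('W')(210))) = Add(Add(52, -130), Mul(-1, -116)) = Add(-78, 116) = 38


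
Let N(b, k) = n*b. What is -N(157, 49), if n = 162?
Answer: -25434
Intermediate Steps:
N(b, k) = 162*b
-N(157, 49) = -162*157 = -1*25434 = -25434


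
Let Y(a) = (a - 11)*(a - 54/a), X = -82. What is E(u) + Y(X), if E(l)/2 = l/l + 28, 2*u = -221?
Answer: 312533/41 ≈ 7622.8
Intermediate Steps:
Y(a) = (-11 + a)*(a - 54/a)
u = -221/2 (u = (½)*(-221) = -221/2 ≈ -110.50)
E(l) = 58 (E(l) = 2*(l/l + 28) = 2*(1 + 28) = 2*29 = 58)
E(u) + Y(X) = 58 + (-54 + (-82)² - 11*(-82) + 594/(-82)) = 58 + (-54 + 6724 + 902 + 594*(-1/82)) = 58 + (-54 + 6724 + 902 - 297/41) = 58 + 310155/41 = 312533/41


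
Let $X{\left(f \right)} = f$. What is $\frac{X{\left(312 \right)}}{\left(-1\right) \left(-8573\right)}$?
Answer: $\frac{312}{8573} \approx 0.036393$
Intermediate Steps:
$\frac{X{\left(312 \right)}}{\left(-1\right) \left(-8573\right)} = \frac{312}{\left(-1\right) \left(-8573\right)} = \frac{312}{8573}$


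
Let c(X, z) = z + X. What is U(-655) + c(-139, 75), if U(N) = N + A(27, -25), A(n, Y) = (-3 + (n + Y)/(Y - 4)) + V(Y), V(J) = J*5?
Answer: -24565/29 ≈ -847.07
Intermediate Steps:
V(J) = 5*J
A(n, Y) = -3 + 5*Y + (Y + n)/(-4 + Y) (A(n, Y) = (-3 + (n + Y)/(Y - 4)) + 5*Y = (-3 + (Y + n)/(-4 + Y)) + 5*Y = -3 + 5*Y + (Y + n)/(-4 + Y))
c(X, z) = X + z
U(N) = -3714/29 + N (U(N) = N + (12 + 27 - 22*(-25) + 5*(-25)**2)/(-4 - 25) = N + (12 + 27 + 550 + 5*625)/(-29) = N - (12 + 27 + 550 + 3125)/29 = N - 1/29*3714 = N - 3714/29 = -3714/29 + N)
U(-655) + c(-139, 75) = (-3714/29 - 655) + (-139 + 75) = -22709/29 - 64 = -24565/29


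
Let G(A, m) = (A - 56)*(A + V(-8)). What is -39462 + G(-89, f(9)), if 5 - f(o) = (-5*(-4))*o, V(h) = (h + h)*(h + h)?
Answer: -63677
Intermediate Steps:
V(h) = 4*h² (V(h) = (2*h)*(2*h) = 4*h²)
f(o) = 5 - 20*o (f(o) = 5 - (-5*(-4))*o = 5 - 20*o)
G(A, m) = (-56 + A)*(256 + A) (G(A, m) = (A - 56)*(A + 4*(-8)²) = (-56 + A)*(A + 4*64) = (-56 + A)*(A + 256) = (-56 + A)*(256 + A))
-39462 + G(-89, f(9)) = -39462 + (-14336 + (-89)² + 200*(-89)) = -39462 + (-14336 + 7921 - 17800) = -39462 - 24215 = -63677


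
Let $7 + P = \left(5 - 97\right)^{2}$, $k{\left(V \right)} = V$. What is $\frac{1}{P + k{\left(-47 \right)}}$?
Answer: $\frac{1}{8410} \approx 0.00011891$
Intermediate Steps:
$P = 8457$ ($P = -7 + \left(5 - 97\right)^{2} = -7 + \left(-92\right)^{2} = -7 + 8464 = 8457$)
$\frac{1}{P + k{\left(-47 \right)}} = \frac{1}{8457 - 47} = \frac{1}{8410}$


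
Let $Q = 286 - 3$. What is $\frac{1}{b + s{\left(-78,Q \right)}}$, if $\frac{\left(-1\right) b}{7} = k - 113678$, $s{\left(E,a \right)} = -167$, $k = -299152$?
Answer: $\frac{1}{2889643} \approx 3.4606 \cdot 10^{-7}$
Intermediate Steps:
$Q = 283$ ($Q = 286 - 3 = 283$)
$b = 2889810$ ($b = - 7 \left(-299152 - 113678\right) = \left(-7\right) \left(-412830\right) = 2889810$)
$\frac{1}{b + s{\left(-78,Q \right)}} = \frac{1}{2889810 - 167} = \frac{1}{2889643}$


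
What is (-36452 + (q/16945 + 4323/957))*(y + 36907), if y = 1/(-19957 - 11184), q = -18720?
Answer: -4117101448714695294/3060568621 ≈ -1.3452e+9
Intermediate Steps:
y = -1/31141 (y = 1/(-31141) = -1/31141 ≈ -3.2112e-5)
(-36452 + (q/16945 + 4323/957))*(y + 36907) = (-36452 + (-18720/16945 + 4323/957))*(-1/31141 + 36907) = (-36452 + (-18720*1/16945 + 4323*(1/957)))*(1149320886/31141) = (-36452 + (-3744/3389 + 131/29))*(1149320886/31141) = (-36452 + 335383/98281)*(1149320886/31141) = -3582203629/98281*1149320886/31141 = -4117101448714695294/3060568621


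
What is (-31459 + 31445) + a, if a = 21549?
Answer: 21535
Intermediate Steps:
(-31459 + 31445) + a = (-31459 + 31445) + 21549 = -14 + 21549 = 21535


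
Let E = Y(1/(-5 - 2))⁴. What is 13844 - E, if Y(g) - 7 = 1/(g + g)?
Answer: 219103/16 ≈ 13694.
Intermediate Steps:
Y(g) = 7 + 1/(2*g) (Y(g) = 7 + 1/(g + g) = 7 + 1/(2*g))
E = 2401/16 (E = (7 + 1/(2*(1/(-5 - 2))))⁴ = (7 + 1/(2*(1/(-7))))⁴ = (7 + 1/(2*(-⅐)))⁴ = (7 + (½)*(-7))⁴ = (7 - 7/2)⁴ = (7/2)⁴ = 2401/16 ≈ 150.06)
13844 - E = 13844 - 1*2401/16 = 13844 - 2401/16 = 219103/16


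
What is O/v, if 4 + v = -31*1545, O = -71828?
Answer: 71828/47899 ≈ 1.4996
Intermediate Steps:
v = -47899 (v = -4 - 31*1545 = -4 - 47895 = -47899)
O/v = -71828/(-47899) = -71828*(-1/47899) = 71828/47899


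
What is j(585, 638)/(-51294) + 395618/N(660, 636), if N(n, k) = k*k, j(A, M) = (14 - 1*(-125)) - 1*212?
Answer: 1693529825/1729018152 ≈ 0.97948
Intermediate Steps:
j(A, M) = -73 (j(A, M) = (14 + 125) - 212 = 139 - 212 = -73)
N(n, k) = k**2
j(585, 638)/(-51294) + 395618/N(660, 636) = -73/(-51294) + 395618/(636**2) = -73*(-1/51294) + 395618/404496 = 73/51294 + 395618*(1/404496) = 73/51294 + 197809/202248 = 1693529825/1729018152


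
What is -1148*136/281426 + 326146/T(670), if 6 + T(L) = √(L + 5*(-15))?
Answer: 275314254812/78658567 + 326146*√595/559 ≈ 17732.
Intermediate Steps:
T(L) = -6 + √(-75 + L) (T(L) = -6 + √(L + 5*(-15)) = -6 + √(L - 75) = -6 + √(-75 + L))
-1148*136/281426 + 326146/T(670) = -1148*136/281426 + 326146/(-6 + √(-75 + 670)) = -156128*1/281426 + 326146/(-6 + √595) = -78064/140713 + 326146/(-6 + √595)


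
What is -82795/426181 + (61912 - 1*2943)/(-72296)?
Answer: -4445316387/4401597368 ≈ -1.0099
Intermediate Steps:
-82795/426181 + (61912 - 1*2943)/(-72296) = -82795*1/426181 + (61912 - 2943)*(-1/72296) = -82795/426181 + 58969*(-1/72296) = -82795/426181 - 58969/72296 = -4445316387/4401597368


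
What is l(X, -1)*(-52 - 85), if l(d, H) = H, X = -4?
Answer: 137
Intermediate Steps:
l(X, -1)*(-52 - 85) = -(-52 - 85) = -1*(-137) = 137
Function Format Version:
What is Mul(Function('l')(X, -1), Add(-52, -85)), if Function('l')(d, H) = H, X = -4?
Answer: 137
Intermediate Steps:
Mul(Function('l')(X, -1), Add(-52, -85)) = Mul(-1, Add(-52, -85)) = Mul(-1, -137) = 137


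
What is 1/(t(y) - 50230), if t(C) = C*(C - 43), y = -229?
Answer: 1/12058 ≈ 8.2933e-5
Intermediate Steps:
t(C) = C*(-43 + C)
1/(t(y) - 50230) = 1/(-229*(-43 - 229) - 50230) = 1/(-229*(-272) - 50230) = 1/(62288 - 50230) = 1/12058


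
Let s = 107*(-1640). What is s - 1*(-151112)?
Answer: -24368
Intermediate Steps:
s = -175480
s - 1*(-151112) = -175480 - 1*(-151112) = -175480 + 151112 = -24368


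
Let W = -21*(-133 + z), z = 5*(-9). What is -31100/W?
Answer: -15550/1869 ≈ -8.3200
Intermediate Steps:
z = -45
W = 3738 (W = -21*(-133 - 45) = -21*(-178) = 3738)
-31100/W = -31100/3738 = -31100*1/3738 = -15550/1869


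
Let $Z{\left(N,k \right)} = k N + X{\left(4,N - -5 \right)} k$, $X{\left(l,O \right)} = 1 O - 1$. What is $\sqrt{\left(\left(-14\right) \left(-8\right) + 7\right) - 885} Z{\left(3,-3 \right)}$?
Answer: $- 30 i \sqrt{766} \approx - 830.3 i$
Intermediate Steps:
$X{\left(l,O \right)} = -1 + O$ ($X{\left(l,O \right)} = O - 1 = -1 + O$)
$Z{\left(N,k \right)} = N k + k \left(4 + N\right)$ ($Z{\left(N,k \right)} = k N + \left(-1 + \left(N - -5\right)\right) k = N k + \left(-1 + \left(N + 5\right)\right) k = N k + \left(-1 + \left(5 + N\right)\right) k = N k + \left(4 + N\right) k = N k + k \left(4 + N\right)$)
$\sqrt{\left(\left(-14\right) \left(-8\right) + 7\right) - 885} Z{\left(3,-3 \right)} = \sqrt{\left(\left(-14\right) \left(-8\right) + 7\right) - 885} \cdot 2 \left(-3\right) \left(2 + 3\right) = \sqrt{\left(112 + 7\right) - 885} \cdot 2 \left(-3\right) 5 = \sqrt{119 - 885} \left(-30\right) = \sqrt{-766} \left(-30\right) = i \sqrt{766} \left(-30\right) = - 30 i \sqrt{766}$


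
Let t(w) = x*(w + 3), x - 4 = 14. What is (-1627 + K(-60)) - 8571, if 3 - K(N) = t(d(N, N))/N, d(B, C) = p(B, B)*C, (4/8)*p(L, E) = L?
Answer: -80341/10 ≈ -8034.1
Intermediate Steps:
x = 18 (x = 4 + 14 = 18)
p(L, E) = 2*L
d(B, C) = 2*B*C (d(B, C) = (2*B)*C = 2*B*C)
t(w) = 54 + 18*w (t(w) = 18*(w + 3) = 18*(3 + w) = 54 + 18*w)
K(N) = 3 - (54 + 36*N**2)/N (K(N) = 3 - (54 + 18*(2*N*N))/N = 3 - (54 + 18*(2*N**2))/N = 3 - (54 + 36*N**2)/N)
(-1627 + K(-60)) - 8571 = (-1627 + (3 - 54/(-60) - 36*(-60))) - 8571 = (-1627 + (3 - 54*(-1/60) + 2160)) - 8571 = (-1627 + (3 + 9/10 + 2160)) - 8571 = (-1627 + 21639/10) - 8571 = 5369/10 - 8571 = -80341/10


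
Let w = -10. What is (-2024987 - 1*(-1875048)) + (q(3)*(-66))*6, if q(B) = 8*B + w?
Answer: -155483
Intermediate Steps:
q(B) = -10 + 8*B (q(B) = 8*B - 10 = -10 + 8*B)
(-2024987 - 1*(-1875048)) + (q(3)*(-66))*6 = (-2024987 - 1*(-1875048)) + ((-10 + 8*3)*(-66))*6 = (-2024987 + 1875048) + ((-10 + 24)*(-66))*6 = -149939 + (14*(-66))*6 = -149939 - 924*6 = -149939 - 5544 = -155483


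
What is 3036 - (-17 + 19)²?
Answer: 3032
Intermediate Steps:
3036 - (-17 + 19)² = 3036 - 1*2² = 3036 - 1*4 = 3036 - 4 = 3032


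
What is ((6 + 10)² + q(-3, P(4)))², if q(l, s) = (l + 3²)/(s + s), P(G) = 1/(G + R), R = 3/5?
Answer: 1819801/25 ≈ 72792.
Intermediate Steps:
R = ⅗ (R = 3*(⅕) = ⅗ ≈ 0.60000)
P(G) = 1/(⅗ + G) (P(G) = 1/(G + ⅗) = 1/(⅗ + G))
q(l, s) = (9 + l)/(2*s) (q(l, s) = (l + 9)/((2*s)) = (9 + l)*(1/(2*s)) = (9 + l)/(2*s))
((6 + 10)² + q(-3, P(4)))² = ((6 + 10)² + (9 - 3)/(2*((5/(3 + 5*4)))))² = (16² + (½)*6/(5/(3 + 20)))² = (256 + (½)*6/(5/23))² = (256 + (½)*(23/5)*6)² = (256 + 69/5)² = (1349/5)² = 1819801/25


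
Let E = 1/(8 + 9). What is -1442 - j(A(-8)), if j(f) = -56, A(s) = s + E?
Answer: -1386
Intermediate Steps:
E = 1/17 ≈ 0.058824
A(s) = 1/17 + s (A(s) = s + 1/17 = 1/17 + s)
-1442 - j(A(-8)) = -1442 - 1*(-56) = -1442 + 56 = -1386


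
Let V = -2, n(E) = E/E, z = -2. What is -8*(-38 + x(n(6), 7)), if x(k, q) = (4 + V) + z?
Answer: 304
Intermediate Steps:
n(E) = 1
x(k, q) = 0 (x(k, q) = (4 - 2) - 2 = 2 - 2 = 0)
-8*(-38 + x(n(6), 7)) = -8*(-38 + 0) = -8*(-38) = 304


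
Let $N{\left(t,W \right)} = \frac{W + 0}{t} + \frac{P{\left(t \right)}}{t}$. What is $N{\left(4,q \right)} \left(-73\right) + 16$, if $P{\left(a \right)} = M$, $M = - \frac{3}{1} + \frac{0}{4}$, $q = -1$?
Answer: $89$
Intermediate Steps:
$M = -3$ ($M = \left(-3\right) 1 + 0 \cdot \frac{1}{4} = -3 + 0 = -3$)
$P{\left(a \right)} = -3$
$N{\left(t,W \right)} = - \frac{3}{t} + \frac{W}{t}$ ($N{\left(t,W \right)} = \frac{W + 0}{t} - \frac{3}{t} = \frac{W}{t} - \frac{3}{t} = - \frac{3}{t} + \frac{W}{t}$)
$N{\left(4,q \right)} \left(-73\right) + 16 = \frac{-3 - 1}{4} \left(-73\right) + 16 = \frac{1}{4} \left(-4\right) \left(-73\right) + 16 = \left(-1\right) \left(-73\right) + 16 = 73 + 16 = 89$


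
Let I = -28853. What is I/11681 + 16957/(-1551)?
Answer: -242825720/18117231 ≈ -13.403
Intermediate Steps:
I/11681 + 16957/(-1551) = -28853/11681 + 16957/(-1551) = -28853*1/11681 + 16957*(-1/1551) = -28853/11681 - 16957/1551 = -242825720/18117231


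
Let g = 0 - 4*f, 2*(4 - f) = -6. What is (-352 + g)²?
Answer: 144400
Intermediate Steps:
f = 7 (f = 4 - ½*(-6) = 4 + 3 = 7)
g = -28 (g = 0 - 4*7 = 0 - 28 = -28)
(-352 + g)² = (-352 - 28)² = (-380)² = 144400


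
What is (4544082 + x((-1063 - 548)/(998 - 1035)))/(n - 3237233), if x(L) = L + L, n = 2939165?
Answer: -14011188/919043 ≈ -15.245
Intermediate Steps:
x(L) = 2*L
(4544082 + x((-1063 - 548)/(998 - 1035)))/(n - 3237233) = (4544082 + 2*((-1063 - 548)/(998 - 1035)))/(2939165 - 3237233) = (4544082 + 2*(-1611/(-37)))/(-298068) = (4544082 + 2*(-1611*(-1/37)))*(-1/298068) = (4544082 + 2*(1611/37))*(-1/298068) = (4544082 + 3222/37)*(-1/298068) = (168134256/37)*(-1/298068) = -14011188/919043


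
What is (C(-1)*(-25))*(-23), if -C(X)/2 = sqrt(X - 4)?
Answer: -1150*I*sqrt(5) ≈ -2571.5*I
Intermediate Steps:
C(X) = -2*sqrt(-4 + X) (C(X) = -2*sqrt(X - 4) = -2*sqrt(-4 + X))
(C(-1)*(-25))*(-23) = (-2*sqrt(-4 - 1)*(-25))*(-23) = (-2*I*sqrt(5)*(-25))*(-23) = (50*I*sqrt(5))*(-23) = -1150*I*sqrt(5)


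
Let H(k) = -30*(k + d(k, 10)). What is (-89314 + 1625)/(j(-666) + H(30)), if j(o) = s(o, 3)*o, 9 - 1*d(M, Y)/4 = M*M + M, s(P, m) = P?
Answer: -87689/553176 ≈ -0.15852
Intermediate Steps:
d(M, Y) = 36 - 4*M - 4*M² (d(M, Y) = 36 - 4*(M*M + M) = 36 - 4*(M² + M) = 36 - 4*(M + M²) = 36 + (-4*M - 4*M²) = 36 - 4*M - 4*M²)
H(k) = -1080 + 90*k + 120*k² (H(k) = -30*(k + (36 - 4*k - 4*k²)) = -30*(36 - 4*k² - 3*k) = -1080 + 90*k + 120*k²)
j(o) = o² (j(o) = o*o = o²)
(-89314 + 1625)/(j(-666) + H(30)) = (-89314 + 1625)/((-666)² + (-1080 + 90*30 + 120*30²)) = -87689/(443556 + (-1080 + 2700 + 120*900)) = -87689/(443556 + (-1080 + 2700 + 108000)) = -87689/(443556 + 109620) = -87689/553176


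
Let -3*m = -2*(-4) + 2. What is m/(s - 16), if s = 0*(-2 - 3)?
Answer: 5/24 ≈ 0.20833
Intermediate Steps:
s = 0 (s = 0*(-5) = 0)
m = -10/3 (m = -(-2*(-4) + 2)/3 = -(8 + 2)/3 = -⅓*10 = -10/3 ≈ -3.3333)
m/(s - 16) = -10/3/(0 - 16) = -10/3/(-16) = -1/16*(-10/3) = 5/24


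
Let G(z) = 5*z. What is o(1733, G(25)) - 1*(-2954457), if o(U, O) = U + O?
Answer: 2956315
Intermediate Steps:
o(U, O) = O + U
o(1733, G(25)) - 1*(-2954457) = (5*25 + 1733) - 1*(-2954457) = (125 + 1733) + 2954457 = 1858 + 2954457 = 2956315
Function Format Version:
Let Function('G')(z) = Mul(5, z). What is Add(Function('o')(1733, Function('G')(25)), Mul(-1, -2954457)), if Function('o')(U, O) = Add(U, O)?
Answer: 2956315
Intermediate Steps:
Function('o')(U, O) = Add(O, U)
Add(Function('o')(1733, Function('G')(25)), Mul(-1, -2954457)) = Add(Add(Mul(5, 25), 1733), Mul(-1, -2954457)) = Add(Add(125, 1733), 2954457) = Add(1858, 2954457) = 2956315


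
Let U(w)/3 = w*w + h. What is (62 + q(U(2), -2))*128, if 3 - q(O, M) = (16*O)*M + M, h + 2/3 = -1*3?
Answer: 12672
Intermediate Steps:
h = -11/3 (h = -2/3 - 1*3 = -2/3 - 3 = -11/3 ≈ -3.6667)
U(w) = -11 + 3*w**2 (U(w) = 3*(w*w - 11/3) = 3*(w**2 - 11/3) = 3*(-11/3 + w**2) = -11 + 3*w**2)
q(O, M) = 3 - M - 16*M*O (q(O, M) = 3 - ((16*O)*M + M) = 3 - (16*M*O + M) = 3 - (M + 16*M*O) = 3 + (-M - 16*M*O) = 3 - M - 16*M*O)
(62 + q(U(2), -2))*128 = (62 + (3 - 1*(-2) - 16*(-2)*(-11 + 3*2**2)))*128 = (62 + (3 + 2 - 16*(-2)*(-11 + 3*4)))*128 = (62 + (3 + 2 - 16*(-2)*(-11 + 12)))*128 = (62 + (3 + 2 - 16*(-2)*1))*128 = (62 + (3 + 2 + 32))*128 = (62 + 37)*128 = 99*128 = 12672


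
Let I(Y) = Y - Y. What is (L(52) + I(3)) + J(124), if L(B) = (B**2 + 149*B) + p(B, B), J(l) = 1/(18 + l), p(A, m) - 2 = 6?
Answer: 1485321/142 ≈ 10460.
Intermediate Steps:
I(Y) = 0
p(A, m) = 8 (p(A, m) = 2 + 6 = 8)
L(B) = 8 + B**2 + 149*B (L(B) = (B**2 + 149*B) + 8 = 8 + B**2 + 149*B)
(L(52) + I(3)) + J(124) = ((8 + 52**2 + 149*52) + 0) + 1/(18 + 124) = ((8 + 2704 + 7748) + 0) + 1/142 = (10460 + 0) + 1/142 = 10460 + 1/142 = 1485321/142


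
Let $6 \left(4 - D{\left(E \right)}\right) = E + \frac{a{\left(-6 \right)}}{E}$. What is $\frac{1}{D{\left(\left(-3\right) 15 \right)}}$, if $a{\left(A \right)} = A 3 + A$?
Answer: $\frac{90}{1027} \approx 0.087634$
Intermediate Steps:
$a{\left(A \right)} = 4 A$ ($a{\left(A \right)} = 3 A + A = 4 A$)
$D{\left(E \right)} = 4 + \frac{4}{E} - \frac{E}{6}$ ($D{\left(E \right)} = 4 - \frac{E + \frac{4 \left(-6\right)}{E}}{6} = 4 - \frac{E - \frac{24}{E}}{6} = 4 - \left(- \frac{4}{E} + \frac{E}{6}\right) = 4 + \frac{4}{E} - \frac{E}{6}$)
$\frac{1}{D{\left(\left(-3\right) 15 \right)}} = \frac{1}{4 + \frac{4}{\left(-3\right) 15} - \frac{\left(-3\right) 15}{6}} = \frac{1}{4 + \frac{4}{-45} - - \frac{15}{2}} = \frac{1}{4 + 4 \left(- \frac{1}{45}\right) + \frac{15}{2}} = \frac{1}{4 - \frac{4}{45} + \frac{15}{2}} = \frac{1}{\frac{1027}{90}} = \frac{90}{1027}$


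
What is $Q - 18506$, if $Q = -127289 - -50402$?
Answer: $-95393$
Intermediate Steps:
$Q = -76887$ ($Q = -127289 + 50402 = -76887$)
$Q - 18506 = -76887 - 18506 = -95393$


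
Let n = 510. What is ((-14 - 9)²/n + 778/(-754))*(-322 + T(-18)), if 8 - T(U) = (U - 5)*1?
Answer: -101171/64090 ≈ -1.5786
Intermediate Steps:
T(U) = 13 - U (T(U) = 8 - (U - 5) = 8 - (-5 + U) = 8 + (5 - U) = 13 - U)
((-14 - 9)²/n + 778/(-754))*(-322 + T(-18)) = ((-14 - 9)²/510 + 778/(-754))*(-322 + (13 - 1*(-18))) = ((-23)²*(1/510) + 778*(-1/754))*(-322 + (13 + 18)) = (529*(1/510) - 389/377)*(-322 + 31) = (529/510 - 389/377)*(-291) = (1043/192270)*(-291) = -101171/64090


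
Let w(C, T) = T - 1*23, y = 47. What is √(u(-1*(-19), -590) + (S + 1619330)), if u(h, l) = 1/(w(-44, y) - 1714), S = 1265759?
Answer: 3*√5417556010/130 ≈ 1698.6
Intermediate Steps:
w(C, T) = -23 + T (w(C, T) = T - 23 = -23 + T)
u(h, l) = -1/1690 (u(h, l) = 1/((-23 + 47) - 1714) = 1/(24 - 1714) = 1/(-1690) = -1/1690)
√(u(-1*(-19), -590) + (S + 1619330)) = √(-1/1690 + (1265759 + 1619330)) = √(-1/1690 + 2885089) = √(4875800409/1690) = 3*√5417556010/130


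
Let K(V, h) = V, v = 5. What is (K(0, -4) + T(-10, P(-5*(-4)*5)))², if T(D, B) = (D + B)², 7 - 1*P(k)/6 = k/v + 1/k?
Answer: 375832853915281/6250000 ≈ 6.0133e+7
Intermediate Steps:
P(k) = 42 - 6/k - 6*k/5 (P(k) = 42 - 6*(k/5 + 1/k) = 42 - 6*(1/k + k/5) = 42 + (-6/k - 6*k/5) = 42 - 6/k - 6*k/5)
T(D, B) = (B + D)²
(K(0, -4) + T(-10, P(-5*(-4)*5)))² = (0 + ((42 - 6/(-5*(-4)*5) - 6*(-5*(-4))*5/5) - 10)²)² = (0 + ((42 - 6/(20*5) - 24*5) - 10)²)² = (0 + ((42 - 6/100 - 6/5*100) - 10)²)² = (0 + ((42 - 6*1/100 - 120) - 10)²)² = (0 + ((42 - 3/50 - 120) - 10)²)² = (0 + (-3903/50 - 10)²)² = (0 + (-4403/50)²)² = (0 + 19386409/2500)² = (19386409/2500)² = 375832853915281/6250000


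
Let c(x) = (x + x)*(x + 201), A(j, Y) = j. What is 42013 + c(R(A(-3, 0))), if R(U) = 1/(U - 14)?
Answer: 12134925/289 ≈ 41989.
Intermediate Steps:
R(U) = 1/(-14 + U)
c(x) = 2*x*(201 + x) (c(x) = (2*x)*(201 + x) = 2*x*(201 + x))
42013 + c(R(A(-3, 0))) = 42013 + 2*(201 + 1/(-14 - 3))/(-14 - 3) = 42013 + 2*(201 + 1/(-17))/(-17) = 42013 + 2*(-1/17)*(201 - 1/17) = 42013 + 2*(-1/17)*(3416/17) = 42013 - 6832/289 = 12134925/289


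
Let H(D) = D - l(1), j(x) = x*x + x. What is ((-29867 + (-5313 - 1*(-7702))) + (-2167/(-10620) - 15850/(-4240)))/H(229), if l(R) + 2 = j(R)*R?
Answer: -30928096283/257789880 ≈ -119.97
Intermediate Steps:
j(x) = x + x² (j(x) = x² + x = x + x²)
l(R) = -2 + R²*(1 + R) (l(R) = -2 + (R*(1 + R))*R = -2 + R²*(1 + R))
H(D) = D (H(D) = D - (-2 + 1²*(1 + 1)) = D - (-2 + 1*2) = D - (-2 + 2) = D - 1*0 = D + 0 = D)
((-29867 + (-5313 - 1*(-7702))) + (-2167/(-10620) - 15850/(-4240)))/H(229) = ((-29867 + (-5313 - 1*(-7702))) + (-2167/(-10620) - 15850/(-4240)))/229 = ((-29867 + (-5313 + 7702)) + (-2167*(-1/10620) - 15850*(-1/4240)))*(1/229) = ((-29867 + 2389) + (2167/10620 + 1585/424))*(1/229) = (-27478 + 4437877/1125720)*(1/229) = -30928096283/1125720*1/229 = -30928096283/257789880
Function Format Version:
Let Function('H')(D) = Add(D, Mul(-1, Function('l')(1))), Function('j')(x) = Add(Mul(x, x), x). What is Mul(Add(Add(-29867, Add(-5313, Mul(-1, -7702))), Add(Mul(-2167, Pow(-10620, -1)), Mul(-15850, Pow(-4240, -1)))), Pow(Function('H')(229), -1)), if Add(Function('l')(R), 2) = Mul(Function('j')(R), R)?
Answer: Rational(-30928096283, 257789880) ≈ -119.97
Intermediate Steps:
Function('j')(x) = Add(x, Pow(x, 2)) (Function('j')(x) = Add(Pow(x, 2), x) = Add(x, Pow(x, 2)))
Function('l')(R) = Add(-2, Mul(Pow(R, 2), Add(1, R))) (Function('l')(R) = Add(-2, Mul(Mul(R, Add(1, R)), R)) = Add(-2, Mul(Pow(R, 2), Add(1, R))))
Function('H')(D) = D (Function('H')(D) = Add(D, Mul(-1, Add(-2, Mul(Pow(1, 2), Add(1, 1))))) = Add(D, Mul(-1, Add(-2, Mul(1, 2)))) = Add(D, Mul(-1, Add(-2, 2))) = Add(D, Mul(-1, 0)) = Add(D, 0) = D)
Mul(Add(Add(-29867, Add(-5313, Mul(-1, -7702))), Add(Mul(-2167, Pow(-10620, -1)), Mul(-15850, Pow(-4240, -1)))), Pow(Function('H')(229), -1)) = Mul(Add(Add(-29867, Add(-5313, Mul(-1, -7702))), Add(Mul(-2167, Pow(-10620, -1)), Mul(-15850, Pow(-4240, -1)))), Pow(229, -1)) = Mul(Add(Add(-29867, Add(-5313, 7702)), Add(Mul(-2167, Rational(-1, 10620)), Mul(-15850, Rational(-1, 4240)))), Rational(1, 229)) = Mul(Add(Add(-29867, 2389), Add(Rational(2167, 10620), Rational(1585, 424))), Rational(1, 229)) = Mul(Add(-27478, Rational(4437877, 1125720)), Rational(1, 229)) = Mul(Rational(-30928096283, 1125720), Rational(1, 229)) = Rational(-30928096283, 257789880)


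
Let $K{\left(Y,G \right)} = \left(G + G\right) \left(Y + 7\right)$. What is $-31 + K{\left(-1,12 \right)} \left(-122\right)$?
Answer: $-17599$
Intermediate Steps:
$K{\left(Y,G \right)} = 2 G \left(7 + Y\right)$
$-31 + K{\left(-1,12 \right)} \left(-122\right) = -31 + 2 \cdot 12 \left(7 - 1\right) \left(-122\right) = -31 + 2 \cdot 12 \cdot 6 \left(-122\right) = -31 + 144 \left(-122\right) = -31 - 17568 = -17599$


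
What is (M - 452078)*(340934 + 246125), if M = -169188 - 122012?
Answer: -436348039402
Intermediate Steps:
M = -291200
(M - 452078)*(340934 + 246125) = (-291200 - 452078)*(340934 + 246125) = -743278*587059 = -436348039402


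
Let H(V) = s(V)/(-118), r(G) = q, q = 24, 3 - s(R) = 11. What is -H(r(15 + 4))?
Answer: -4/59 ≈ -0.067797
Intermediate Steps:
s(R) = -8 (s(R) = 3 - 1*11 = 3 - 11 = -8)
r(G) = 24
H(V) = 4/59 (H(V) = -8/(-118) = -8*(-1/118) = 4/59)
-H(r(15 + 4)) = -1*4/59 = -4/59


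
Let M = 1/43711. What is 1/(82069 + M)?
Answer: 43711/3587318060 ≈ 1.2185e-5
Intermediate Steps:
M = 1/43711 ≈ 2.2878e-5
1/(82069 + M) = 1/(82069 + 1/43711) = 1/(3587318060/43711) = 43711/3587318060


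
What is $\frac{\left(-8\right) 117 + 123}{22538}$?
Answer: $- \frac{813}{22538} \approx -0.036072$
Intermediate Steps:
$\frac{\left(-8\right) 117 + 123}{22538} = \left(-936 + 123\right) \frac{1}{22538} = \left(-813\right) \frac{1}{22538} = - \frac{813}{22538}$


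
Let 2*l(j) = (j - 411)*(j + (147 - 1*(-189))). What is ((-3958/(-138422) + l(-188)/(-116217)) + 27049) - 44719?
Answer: -3841223109353/217391751 ≈ -17670.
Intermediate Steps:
l(j) = (-411 + j)*(336 + j)/2 (l(j) = ((j - 411)*(j + (147 - 1*(-189))))/2 = ((-411 + j)*(j + (147 + 189)))/2 = ((-411 + j)*(j + 336))/2 = ((-411 + j)*(336 + j))/2 = (-411 + j)*(336 + j)/2)
((-3958/(-138422) + l(-188)/(-116217)) + 27049) - 44719 = ((-3958/(-138422) + (-69048 + (½)*(-188)² - 75/2*(-188))/(-116217)) + 27049) - 44719 = ((-3958*(-1/138422) + (-69048 + (½)*35344 + 7050)*(-1/116217)) + 27049) - 44719 = ((1979/69211 + (-69048 + 17672 + 7050)*(-1/116217)) + 27049) - 44719 = ((1979/69211 - 44326*(-1/116217)) + 27049) - 44719 = ((1979/69211 + 1198/3141) + 27049) - 44719 = (89130817/217391751 + 27049) - 44719 = 5880318603616/217391751 - 44719 = -3841223109353/217391751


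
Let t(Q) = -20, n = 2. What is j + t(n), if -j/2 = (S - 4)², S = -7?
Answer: -262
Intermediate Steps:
j = -242 (j = -2*(-7 - 4)² = -2*(-11)² = -2*121 = -242)
j + t(n) = -242 - 20 = -262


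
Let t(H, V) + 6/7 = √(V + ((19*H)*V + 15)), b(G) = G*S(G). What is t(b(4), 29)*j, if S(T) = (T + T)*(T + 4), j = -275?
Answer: 1650/7 - 2750*√1411 ≈ -1.0306e+5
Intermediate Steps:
S(T) = 2*T*(4 + T) (S(T) = (2*T)*(4 + T) = 2*T*(4 + T))
b(G) = 2*G²*(4 + G) (b(G) = G*(2*G*(4 + G)) = 2*G²*(4 + G))
t(H, V) = -6/7 + √(15 + V + 19*H*V) (t(H, V) = -6/7 + √(V + ((19*H)*V + 15)) = -6/7 + √(V + (19*H*V + 15)) = -6/7 + √(V + (15 + 19*H*V)) = -6/7 + √(15 + V + 19*H*V))
t(b(4), 29)*j = (-6/7 + √(15 + 29 + 19*(2*4²*(4 + 4))*29))*(-275) = (-6/7 + √(15 + 29 + 19*(2*16*8)*29))*(-275) = (-6/7 + √(15 + 29 + 19*256*29))*(-275) = (-6/7 + √(15 + 29 + 141056))*(-275) = (-6/7 + √141100)*(-275) = (-6/7 + 10*√1411)*(-275) = 1650/7 - 2750*√1411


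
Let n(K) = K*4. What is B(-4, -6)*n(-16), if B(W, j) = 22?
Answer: -1408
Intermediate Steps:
n(K) = 4*K
B(-4, -6)*n(-16) = 22*(4*(-16)) = 22*(-64) = -1408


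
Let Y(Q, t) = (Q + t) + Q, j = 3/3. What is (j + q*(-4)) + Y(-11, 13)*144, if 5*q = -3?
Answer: -6463/5 ≈ -1292.6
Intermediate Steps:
j = 1 (j = 3*(1/3) = 1)
q = -3/5 (q = (1/5)*(-3) = -3/5 ≈ -0.60000)
Y(Q, t) = t + 2*Q
(j + q*(-4)) + Y(-11, 13)*144 = (1 - 3/5*(-4)) + (13 + 2*(-11))*144 = (1 + 12/5) + (13 - 22)*144 = 17/5 - 9*144 = 17/5 - 1296 = -6463/5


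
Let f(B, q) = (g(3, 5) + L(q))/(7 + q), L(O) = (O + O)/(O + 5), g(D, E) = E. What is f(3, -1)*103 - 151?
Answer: -295/4 ≈ -73.750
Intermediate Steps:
L(O) = 2*O/(5 + O) (L(O) = (2*O)/(5 + O) = 2*O/(5 + O))
f(B, q) = (5 + 2*q/(5 + q))/(7 + q)
f(3, -1)*103 - 151 = ((25 + 7*(-1))/((5 - 1)*(7 - 1)))*103 - 151 = ((25 - 7)/(4*6))*103 - 151 = ((¼)*(⅙)*18)*103 - 151 = (¾)*103 - 151 = 309/4 - 151 = -295/4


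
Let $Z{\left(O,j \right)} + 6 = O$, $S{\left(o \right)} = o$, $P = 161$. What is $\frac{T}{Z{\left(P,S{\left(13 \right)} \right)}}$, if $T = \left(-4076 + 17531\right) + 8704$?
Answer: $\frac{22159}{155} \approx 142.96$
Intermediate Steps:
$Z{\left(O,j \right)} = -6 + O$
$T = 22159$ ($T = 13455 + 8704 = 22159$)
$\frac{T}{Z{\left(P,S{\left(13 \right)} \right)}} = \frac{22159}{-6 + 161} = \frac{22159}{155}$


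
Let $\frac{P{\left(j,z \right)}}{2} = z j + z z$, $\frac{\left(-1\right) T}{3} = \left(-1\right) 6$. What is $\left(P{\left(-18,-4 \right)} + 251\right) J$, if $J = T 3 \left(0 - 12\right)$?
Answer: $-276696$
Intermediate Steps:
$T = 18$ ($T = - 3 \left(\left(-1\right) 6\right) = \left(-3\right) \left(-6\right) = 18$)
$J = -648$ ($J = 18 \cdot 3 \left(0 - 12\right) = 54 \left(0 - 12\right) = 54 \left(-12\right) = -648$)
$P{\left(j,z \right)} = 2 z^{2} + 2 j z$ ($P{\left(j,z \right)} = 2 \left(z j + z z\right) = 2 \left(j z + z^{2}\right) = 2 \left(z^{2} + j z\right) = 2 z^{2} + 2 j z$)
$\left(P{\left(-18,-4 \right)} + 251\right) J = \left(2 \left(-4\right) \left(-18 - 4\right) + 251\right) \left(-648\right) = \left(2 \left(-4\right) \left(-22\right) + 251\right) \left(-648\right) = \left(176 + 251\right) \left(-648\right) = 427 \left(-648\right) = -276696$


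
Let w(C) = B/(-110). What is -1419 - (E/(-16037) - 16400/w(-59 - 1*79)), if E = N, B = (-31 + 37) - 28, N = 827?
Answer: 1292278324/16037 ≈ 80581.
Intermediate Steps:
B = -22 (B = 6 - 28 = -22)
E = 827
w(C) = ⅕ (w(C) = -22/(-110) = -22*(-1/110) = ⅕)
-1419 - (E/(-16037) - 16400/w(-59 - 1*79)) = -1419 - (827/(-16037) - 16400/⅕) = -1419 - (827*(-1/16037) - 16400*5) = -1419 - (-827/16037 - 82000) = -1419 - 1*(-1315034827/16037) = -1419 + 1315034827/16037 = 1292278324/16037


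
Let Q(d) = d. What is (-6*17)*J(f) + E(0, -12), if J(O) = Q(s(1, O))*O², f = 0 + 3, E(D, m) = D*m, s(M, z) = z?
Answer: -2754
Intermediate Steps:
f = 3
J(O) = O³ (J(O) = O*O² = O³)
(-6*17)*J(f) + E(0, -12) = -6*17*3³ + 0*(-12) = -102*27 + 0 = -2754 + 0 = -2754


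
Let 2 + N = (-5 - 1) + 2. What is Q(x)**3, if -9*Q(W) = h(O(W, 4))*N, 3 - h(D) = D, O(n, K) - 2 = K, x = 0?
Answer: -8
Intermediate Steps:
O(n, K) = 2 + K
h(D) = 3 - D
N = -6 (N = -2 + ((-5 - 1) + 2) = -2 + (-6 + 2) = -2 - 4 = -6)
Q(W) = -2 (Q(W) = -(3 - (2 + 4))*(-6)/9 = -(3 - 1*6)*(-6)/9 = -(3 - 6)*(-6)/9 = -(-1)*(-6)/3 = -1/9*18 = -2)
Q(x)**3 = (-2)**3 = -8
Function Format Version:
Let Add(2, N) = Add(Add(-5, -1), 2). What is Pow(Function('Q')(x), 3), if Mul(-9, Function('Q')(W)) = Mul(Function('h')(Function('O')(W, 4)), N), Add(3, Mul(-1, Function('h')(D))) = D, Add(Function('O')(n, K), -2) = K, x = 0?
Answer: -8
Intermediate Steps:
Function('O')(n, K) = Add(2, K)
Function('h')(D) = Add(3, Mul(-1, D))
N = -6 (N = Add(-2, Add(Add(-5, -1), 2)) = Add(-2, Add(-6, 2)) = Add(-2, -4) = -6)
Function('Q')(W) = -2 (Function('Q')(W) = Mul(Rational(-1, 9), Mul(Add(3, Mul(-1, Add(2, 4))), -6)) = Mul(Rational(-1, 9), Mul(Add(3, Mul(-1, 6)), -6)) = Mul(Rational(-1, 9), Mul(Add(3, -6), -6)) = Mul(Rational(-1, 9), Mul(-3, -6)) = Mul(Rational(-1, 9), 18) = -2)
Pow(Function('Q')(x), 3) = Pow(-2, 3) = -8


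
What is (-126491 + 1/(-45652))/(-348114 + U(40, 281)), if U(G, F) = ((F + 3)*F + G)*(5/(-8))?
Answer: 5774567133/18170249258 ≈ 0.31780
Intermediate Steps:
U(G, F) = -5*G/8 - 5*F*(3 + F)/8 (U(G, F) = ((3 + F)*F + G)*(5*(-⅛)) = (F*(3 + F) + G)*(-5/8) = (G + F*(3 + F))*(-5/8) = -5*G/8 - 5*F*(3 + F)/8)
(-126491 + 1/(-45652))/(-348114 + U(40, 281)) = (-126491 + 1/(-45652))/(-348114 + (-15/8*281 - 5/8*40 - 5/8*281²)) = (-126491 - 1/45652)/(-348114 + (-4215/8 - 25 - 5/8*78961)) = -5774567133/(45652*(-348114 + (-4215/8 - 25 - 394805/8))) = -5774567133/(45652*(-348114 - 99805/2)) = -5774567133/(45652*(-796033/2)) = -5774567133/45652*(-2/796033) = 5774567133/18170249258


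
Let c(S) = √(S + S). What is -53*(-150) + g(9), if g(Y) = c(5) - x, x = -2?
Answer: 7952 + √10 ≈ 7955.2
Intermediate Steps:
c(S) = √2*√S (c(S) = √(2*S) = √2*√S)
g(Y) = 2 + √10 (g(Y) = √2*√5 - 1*(-2) = √10 + 2 = 2 + √10)
-53*(-150) + g(9) = -53*(-150) + (2 + √10) = 7950 + (2 + √10) = 7952 + √10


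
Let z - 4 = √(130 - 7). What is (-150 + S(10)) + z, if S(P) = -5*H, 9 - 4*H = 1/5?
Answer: -157 + √123 ≈ -145.91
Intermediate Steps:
H = 11/5 (H = 9/4 - ¼/5 = 9/4 - ¼*⅕ = 9/4 - 1/20 = 11/5 ≈ 2.2000)
z = 4 + √123 (z = 4 + √(130 - 7) = 4 + √123 ≈ 15.091)
S(P) = -11 (S(P) = -5*11/5 = -11)
(-150 + S(10)) + z = (-150 - 11) + (4 + √123) = -161 + (4 + √123) = -157 + √123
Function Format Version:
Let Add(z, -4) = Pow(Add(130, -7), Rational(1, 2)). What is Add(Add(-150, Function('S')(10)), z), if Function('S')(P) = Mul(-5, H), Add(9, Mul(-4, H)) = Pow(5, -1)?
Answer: Add(-157, Pow(123, Rational(1, 2))) ≈ -145.91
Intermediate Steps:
H = Rational(11, 5) (H = Add(Rational(9, 4), Mul(Rational(-1, 4), Pow(5, -1))) = Add(Rational(9, 4), Mul(Rational(-1, 4), Rational(1, 5))) = Add(Rational(9, 4), Rational(-1, 20)) = Rational(11, 5) ≈ 2.2000)
z = Add(4, Pow(123, Rational(1, 2))) (z = Add(4, Pow(Add(130, -7), Rational(1, 2))) = Add(4, Pow(123, Rational(1, 2))) ≈ 15.091)
Function('S')(P) = -11 (Function('S')(P) = Mul(-5, Rational(11, 5)) = -11)
Add(Add(-150, Function('S')(10)), z) = Add(Add(-150, -11), Add(4, Pow(123, Rational(1, 2)))) = Add(-161, Add(4, Pow(123, Rational(1, 2)))) = Add(-157, Pow(123, Rational(1, 2)))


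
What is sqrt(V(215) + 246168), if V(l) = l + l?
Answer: 11*sqrt(2038) ≈ 496.59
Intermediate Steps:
V(l) = 2*l
sqrt(V(215) + 246168) = sqrt(2*215 + 246168) = sqrt(430 + 246168) = sqrt(246598) = 11*sqrt(2038)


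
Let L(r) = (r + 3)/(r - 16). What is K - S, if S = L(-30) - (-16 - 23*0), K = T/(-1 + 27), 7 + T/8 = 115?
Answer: 9953/598 ≈ 16.644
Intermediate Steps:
L(r) = (3 + r)/(-16 + r)
T = 864 (T = -56 + 8*115 = -56 + 920 = 864)
K = 432/13 (K = 864/(-1 + 27) = 864/26 = 864*(1/26) = 432/13 ≈ 33.231)
S = 763/46 (S = (3 - 30)/(-16 - 30) - (-16 - 23*0) = -27/(-46) - (-16 + 0) = -1/46*(-27) - 1*(-16) = 27/46 + 16 = 763/46 ≈ 16.587)
K - S = 432/13 - 1*763/46 = 432/13 - 763/46 = 9953/598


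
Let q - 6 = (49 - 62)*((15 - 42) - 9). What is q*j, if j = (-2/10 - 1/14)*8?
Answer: -36024/35 ≈ -1029.3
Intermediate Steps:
q = 474 (q = 6 + (49 - 62)*((15 - 42) - 9) = 6 - 13*(-27 - 9) = 6 - 13*(-36) = 6 + 468 = 474)
j = -76/35 (j = (-2*⅒ - 1*1/14)*8 = (-⅕ - 1/14)*8 = -19/70*8 = -76/35 ≈ -2.1714)
q*j = 474*(-76/35) = -36024/35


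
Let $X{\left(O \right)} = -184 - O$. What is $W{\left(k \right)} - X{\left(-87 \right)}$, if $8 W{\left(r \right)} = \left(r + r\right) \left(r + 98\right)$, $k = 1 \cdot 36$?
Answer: $1303$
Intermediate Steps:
$k = 36$
$W{\left(r \right)} = \frac{r \left(98 + r\right)}{4}$ ($W{\left(r \right)} = \frac{\left(r + r\right) \left(r + 98\right)}{8} = \frac{2 r \left(98 + r\right)}{8} = \frac{r \left(98 + r\right)}{4}$)
$W{\left(k \right)} - X{\left(-87 \right)} = \frac{1}{4} \cdot 36 \left(98 + 36\right) - \left(-184 - -87\right) = \frac{1}{4} \cdot 36 \cdot 134 - \left(-184 + 87\right) = 1206 - -97 = 1206 + 97 = 1303$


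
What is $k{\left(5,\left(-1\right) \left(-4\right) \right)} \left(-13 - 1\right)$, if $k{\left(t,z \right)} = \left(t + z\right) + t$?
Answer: $-196$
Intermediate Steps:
$k{\left(t,z \right)} = z + 2 t$
$k{\left(5,\left(-1\right) \left(-4\right) \right)} \left(-13 - 1\right) = \left(\left(-1\right) \left(-4\right) + 2 \cdot 5\right) \left(-13 - 1\right) = \left(4 + 10\right) \left(-14\right) = 14 \left(-14\right) = -196$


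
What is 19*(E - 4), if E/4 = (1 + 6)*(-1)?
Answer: -608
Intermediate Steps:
E = -28 (E = 4*((1 + 6)*(-1)) = 4*(7*(-1)) = 4*(-7) = -28)
19*(E - 4) = 19*(-28 - 4) = 19*(-32) = -608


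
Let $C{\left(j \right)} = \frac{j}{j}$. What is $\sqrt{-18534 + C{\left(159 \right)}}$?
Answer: $i \sqrt{18533} \approx 136.14 i$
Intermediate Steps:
$C{\left(j \right)} = 1$
$\sqrt{-18534 + C{\left(159 \right)}} = \sqrt{-18534 + 1} = \sqrt{-18533} = i \sqrt{18533}$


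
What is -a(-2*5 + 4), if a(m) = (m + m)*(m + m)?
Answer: -144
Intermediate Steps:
a(m) = 4*m² (a(m) = (2*m)*(2*m) = 4*m²)
-a(-2*5 + 4) = -4*(-2*5 + 4)² = -4*(-10 + 4)² = -4*(-6)² = -4*36 = -1*144 = -144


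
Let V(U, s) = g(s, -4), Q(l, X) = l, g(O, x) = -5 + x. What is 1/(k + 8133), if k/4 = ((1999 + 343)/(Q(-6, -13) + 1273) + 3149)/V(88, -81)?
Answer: 11403/76772099 ≈ 0.00014853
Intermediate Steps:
V(U, s) = -9 (V(U, s) = -5 - 4 = -9)
k = -15968500/11403 (k = 4*(((1999 + 343)/(-6 + 1273) + 3149)/(-9)) = 4*((2342/1267 + 3149)*(-1/9)) = 4*((3992125/1267)*(-1/9)) = 4*(-3992125/11403) = -15968500/11403 ≈ -1400.4)
1/(k + 8133) = 1/(-15968500/11403 + 8133) = 1/(76772099/11403) = 11403/76772099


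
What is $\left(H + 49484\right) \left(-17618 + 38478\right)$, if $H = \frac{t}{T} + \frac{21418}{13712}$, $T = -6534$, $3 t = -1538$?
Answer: $\frac{17341022679010555}{16798914} \approx 1.0323 \cdot 10^{9}$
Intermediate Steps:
$t = - \frac{1538}{3}$ ($t = \frac{1}{3} \left(-1538\right) = - \frac{1538}{3} \approx -512.67$)
$H = \frac{110231173}{67195656}$ ($H = - \frac{1538}{3 \left(-6534\right)} + \frac{21418}{13712} = \left(- \frac{1538}{3}\right) \left(- \frac{1}{6534}\right) + 21418 \cdot \frac{1}{13712} = \frac{769}{9801} + \frac{10709}{6856} = \frac{110231173}{67195656} \approx 1.6405$)
$\left(H + 49484\right) \left(-17618 + 38478\right) = \left(\frac{110231173}{67195656} + 49484\right) \left(-17618 + 38478\right) = \frac{3325220072677}{67195656} \cdot 20860 = \frac{17341022679010555}{16798914}$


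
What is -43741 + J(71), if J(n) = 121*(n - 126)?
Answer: -50396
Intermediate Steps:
J(n) = -15246 + 121*n (J(n) = 121*(-126 + n) = -15246 + 121*n)
-43741 + J(71) = -43741 + (-15246 + 121*71) = -43741 + (-15246 + 8591) = -43741 - 6655 = -50396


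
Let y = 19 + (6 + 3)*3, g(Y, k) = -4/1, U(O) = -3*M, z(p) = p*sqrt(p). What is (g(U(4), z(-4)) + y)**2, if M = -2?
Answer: 1764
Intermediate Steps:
z(p) = p**(3/2)
U(O) = 6 (U(O) = -3*(-2) = 6)
g(Y, k) = -4 (g(Y, k) = -4*1 = -4)
y = 46 (y = 19 + 9*3 = 19 + 27 = 46)
(g(U(4), z(-4)) + y)**2 = (-4 + 46)**2 = 42**2 = 1764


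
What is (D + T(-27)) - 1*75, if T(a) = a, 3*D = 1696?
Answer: 1390/3 ≈ 463.33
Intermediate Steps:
D = 1696/3 (D = (⅓)*1696 = 1696/3 ≈ 565.33)
(D + T(-27)) - 1*75 = (1696/3 - 27) - 1*75 = 1615/3 - 75 = 1390/3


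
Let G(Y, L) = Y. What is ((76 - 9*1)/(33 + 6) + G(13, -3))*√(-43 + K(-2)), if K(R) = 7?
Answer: 1148*I/13 ≈ 88.308*I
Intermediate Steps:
((76 - 9*1)/(33 + 6) + G(13, -3))*√(-43 + K(-2)) = ((76 - 9*1)/(33 + 6) + 13)*√(-43 + 7) = ((76 - 9)/39 + 13)*√(-36) = (67*(1/39) + 13)*(6*I) = (67/39 + 13)*(6*I) = 574*(6*I)/39 = 1148*I/13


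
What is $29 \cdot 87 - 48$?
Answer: $2475$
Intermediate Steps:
$29 \cdot 87 - 48 = 2523 - 48 = 2475$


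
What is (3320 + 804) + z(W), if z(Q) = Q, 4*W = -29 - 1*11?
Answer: 4114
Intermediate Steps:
W = -10 (W = (-29 - 1*11)/4 = (-29 - 11)/4 = (¼)*(-40) = -10)
(3320 + 804) + z(W) = (3320 + 804) - 10 = 4124 - 10 = 4114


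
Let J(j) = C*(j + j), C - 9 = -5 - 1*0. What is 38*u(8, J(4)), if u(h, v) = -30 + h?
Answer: -836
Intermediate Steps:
C = 4 (C = 9 + (-5 - 1*0) = 9 + (-5 + 0) = 9 - 5 = 4)
J(j) = 8*j (J(j) = 4*(j + j) = 4*(2*j) = 8*j)
38*u(8, J(4)) = 38*(-30 + 8) = 38*(-22) = -836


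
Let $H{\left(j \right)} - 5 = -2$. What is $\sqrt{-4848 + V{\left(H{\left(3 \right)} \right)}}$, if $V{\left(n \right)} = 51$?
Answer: $3 i \sqrt{533} \approx 69.26 i$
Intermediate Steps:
$H{\left(j \right)} = 3$ ($H{\left(j \right)} = 5 - 2 = 3$)
$\sqrt{-4848 + V{\left(H{\left(3 \right)} \right)}} = \sqrt{-4848 + 51} = \sqrt{-4797} = 3 i \sqrt{533}$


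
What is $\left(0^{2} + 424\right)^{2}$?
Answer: $179776$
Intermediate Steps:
$\left(0^{2} + 424\right)^{2} = \left(0 + 424\right)^{2} = 424^{2} = 179776$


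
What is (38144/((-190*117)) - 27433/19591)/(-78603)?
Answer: 52196719/1316624223915 ≈ 3.9644e-5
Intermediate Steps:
(38144/((-190*117)) - 27433/19591)/(-78603) = (38144/(-22230) - 27433*1/19591)*(-1/78603) = (38144*(-1/22230) - 27433/19591)*(-1/78603) = (-19072/11115 - 27433/19591)*(-1/78603) = -52196719/16750305*(-1/78603) = 52196719/1316624223915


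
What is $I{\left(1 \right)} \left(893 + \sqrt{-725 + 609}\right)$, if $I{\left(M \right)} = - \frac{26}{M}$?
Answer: $-23218 - 52 i \sqrt{29} \approx -23218.0 - 280.03 i$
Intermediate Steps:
$I{\left(1 \right)} \left(893 + \sqrt{-725 + 609}\right) = - \frac{26}{1} \left(893 + \sqrt{-725 + 609}\right) = \left(-26\right) 1 \left(893 + \sqrt{-116}\right) = - 26 \left(893 + 2 i \sqrt{29}\right) = -23218 - 52 i \sqrt{29}$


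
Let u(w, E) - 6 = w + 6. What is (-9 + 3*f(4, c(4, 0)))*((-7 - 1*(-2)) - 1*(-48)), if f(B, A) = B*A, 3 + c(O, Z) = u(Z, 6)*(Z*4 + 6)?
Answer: 35217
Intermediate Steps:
u(w, E) = 12 + w (u(w, E) = 6 + (w + 6) = 6 + (6 + w) = 12 + w)
c(O, Z) = -3 + (6 + 4*Z)*(12 + Z) (c(O, Z) = -3 + (12 + Z)*(Z*4 + 6) = -3 + (12 + Z)*(4*Z + 6) = -3 + (12 + Z)*(6 + 4*Z) = -3 + (6 + 4*Z)*(12 + Z))
f(B, A) = A*B
(-9 + 3*f(4, c(4, 0)))*((-7 - 1*(-2)) - 1*(-48)) = (-9 + 3*((69 + 4*0² + 54*0)*4))*((-7 - 1*(-2)) - 1*(-48)) = (-9 + 3*((69 + 4*0 + 0)*4))*((-7 + 2) + 48) = (-9 + 3*((69 + 0 + 0)*4))*(-5 + 48) = (-9 + 3*(69*4))*43 = (-9 + 3*276)*43 = (-9 + 828)*43 = 819*43 = 35217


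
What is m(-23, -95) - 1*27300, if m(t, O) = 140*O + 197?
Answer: -40403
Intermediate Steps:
m(t, O) = 197 + 140*O
m(-23, -95) - 1*27300 = (197 + 140*(-95)) - 1*27300 = (197 - 13300) - 27300 = -13103 - 27300 = -40403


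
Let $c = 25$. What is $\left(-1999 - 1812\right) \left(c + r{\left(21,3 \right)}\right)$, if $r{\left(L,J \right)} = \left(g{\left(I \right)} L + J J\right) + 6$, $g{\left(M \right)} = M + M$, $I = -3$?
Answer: $327746$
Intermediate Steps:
$g{\left(M \right)} = 2 M$
$r{\left(L,J \right)} = 6 + J^{2} - 6 L$ ($r{\left(L,J \right)} = \left(2 \left(-3\right) L + J J\right) + 6 = \left(- 6 L + J^{2}\right) + 6 = \left(J^{2} - 6 L\right) + 6 = 6 + J^{2} - 6 L$)
$\left(-1999 - 1812\right) \left(c + r{\left(21,3 \right)}\right) = \left(-1999 - 1812\right) \left(25 + \left(6 + 3^{2} - 126\right)\right) = - 3811 \left(25 + \left(6 + 9 - 126\right)\right) = - 3811 \left(25 - 111\right) = \left(-3811\right) \left(-86\right) = 327746$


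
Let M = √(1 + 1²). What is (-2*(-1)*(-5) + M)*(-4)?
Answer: 40 - 4*√2 ≈ 34.343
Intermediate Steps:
M = √2 (M = √(1 + 1) = √2 ≈ 1.4142)
(-2*(-1)*(-5) + M)*(-4) = (-2*(-1)*(-5) + √2)*(-4) = (2*(-5) + √2)*(-4) = (-10 + √2)*(-4) = 40 - 4*√2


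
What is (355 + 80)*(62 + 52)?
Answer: 49590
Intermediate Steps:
(355 + 80)*(62 + 52) = 435*114 = 49590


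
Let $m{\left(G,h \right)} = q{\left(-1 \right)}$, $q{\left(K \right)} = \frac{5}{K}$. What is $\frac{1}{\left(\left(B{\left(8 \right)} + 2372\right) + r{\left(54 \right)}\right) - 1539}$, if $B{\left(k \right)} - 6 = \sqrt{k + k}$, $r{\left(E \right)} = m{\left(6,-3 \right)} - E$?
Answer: $\frac{1}{784} \approx 0.0012755$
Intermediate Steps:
$m{\left(G,h \right)} = -5$ ($m{\left(G,h \right)} = \frac{5}{-1} = 5 \left(-1\right) = -5$)
$r{\left(E \right)} = -5 - E$
$B{\left(k \right)} = 6 + \sqrt{2} \sqrt{k}$ ($B{\left(k \right)} = 6 + \sqrt{k + k} = 6 + \sqrt{2 k} = 6 + \sqrt{2} \sqrt{k}$)
$\frac{1}{\left(\left(B{\left(8 \right)} + 2372\right) + r{\left(54 \right)}\right) - 1539} = \frac{1}{\left(\left(\left(6 + \sqrt{2} \sqrt{8}\right) + 2372\right) - 59\right) - 1539} = \frac{1}{\left(\left(\left(6 + \sqrt{2} \cdot 2 \sqrt{2}\right) + 2372\right) - 59\right) - 1539} = \frac{1}{\left(\left(\left(6 + 4\right) + 2372\right) - 59\right) - 1539} = \frac{1}{\left(\left(10 + 2372\right) - 59\right) - 1539} = \frac{1}{\left(2382 - 59\right) - 1539} = \frac{1}{2323 - 1539} = \frac{1}{784}$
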